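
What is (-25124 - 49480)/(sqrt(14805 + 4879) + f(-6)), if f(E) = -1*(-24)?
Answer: 447624/4777 - 37302*sqrt(4921)/4777 ≈ -454.07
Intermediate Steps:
f(E) = 24
(-25124 - 49480)/(sqrt(14805 + 4879) + f(-6)) = (-25124 - 49480)/(sqrt(14805 + 4879) + 24) = -74604/(sqrt(19684) + 24) = -74604/(2*sqrt(4921) + 24) = -74604/(24 + 2*sqrt(4921))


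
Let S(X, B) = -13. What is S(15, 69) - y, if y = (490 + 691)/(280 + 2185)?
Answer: -33226/2465 ≈ -13.479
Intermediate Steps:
y = 1181/2465 ≈ 0.47911
S(15, 69) - y = -13 - 1*1181/2465 = -13 - 1181/2465 = -33226/2465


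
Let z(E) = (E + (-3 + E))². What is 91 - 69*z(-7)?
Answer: -19850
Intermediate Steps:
z(E) = (-3 + 2*E)²
91 - 69*z(-7) = 91 - 69*(-3 + 2*(-7))² = 91 - 69*(-3 - 14)² = 91 - 69*(-17)² = 91 - 69*289 = 91 - 19941 = -19850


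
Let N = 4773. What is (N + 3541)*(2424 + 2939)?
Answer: 44587982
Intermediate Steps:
(N + 3541)*(2424 + 2939) = (4773 + 3541)*(2424 + 2939) = 8314*5363 = 44587982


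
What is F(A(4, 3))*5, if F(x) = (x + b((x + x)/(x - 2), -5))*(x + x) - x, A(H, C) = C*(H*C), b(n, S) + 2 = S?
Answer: 10260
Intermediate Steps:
b(n, S) = -2 + S
A(H, C) = H*C² (A(H, C) = C*(C*H) = H*C²)
F(x) = -x + 2*x*(-7 + x) (F(x) = (x + (-2 - 5))*(x + x) - x = (x - 7)*(2*x) - x = (-7 + x)*(2*x) - x = 2*x*(-7 + x) - x = -x + 2*x*(-7 + x))
F(A(4, 3))*5 = ((4*3²)*(-15 + 2*(4*3²)))*5 = ((4*9)*(-15 + 2*(4*9)))*5 = (36*(-15 + 2*36))*5 = (36*(-15 + 72))*5 = (36*57)*5 = 2052*5 = 10260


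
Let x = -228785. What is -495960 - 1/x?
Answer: -113468208599/228785 ≈ -4.9596e+5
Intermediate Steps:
-495960 - 1/x = -495960 - 1/(-228785) = -495960 - 1*(-1/228785) = -495960 + 1/228785 = -113468208599/228785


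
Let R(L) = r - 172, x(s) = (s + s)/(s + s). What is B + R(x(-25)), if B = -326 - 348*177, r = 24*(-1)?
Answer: -62118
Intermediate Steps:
r = -24
x(s) = 1 (x(s) = (2*s)/((2*s)) = (2*s)*(1/(2*s)) = 1)
B = -61922 (B = -326 - 61596 = -61922)
R(L) = -196 (R(L) = -24 - 172 = -196)
B + R(x(-25)) = -61922 - 196 = -62118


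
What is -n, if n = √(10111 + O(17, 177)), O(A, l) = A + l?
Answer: -3*√1145 ≈ -101.51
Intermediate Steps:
n = 3*√1145 (n = √(10111 + (17 + 177)) = √(10111 + 194) = √10305 = 3*√1145 ≈ 101.51)
-n = -3*√1145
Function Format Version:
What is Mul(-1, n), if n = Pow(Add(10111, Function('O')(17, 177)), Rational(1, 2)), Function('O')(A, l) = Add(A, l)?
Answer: Mul(-3, Pow(1145, Rational(1, 2))) ≈ -101.51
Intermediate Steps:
n = Mul(3, Pow(1145, Rational(1, 2))) (n = Pow(Add(10111, Add(17, 177)), Rational(1, 2)) = Pow(Add(10111, 194), Rational(1, 2)) = Pow(10305, Rational(1, 2)) = Mul(3, Pow(1145, Rational(1, 2))) ≈ 101.51)
Mul(-1, n) = Mul(-1, Mul(3, Pow(1145, Rational(1, 2)))) = Mul(-3, Pow(1145, Rational(1, 2)))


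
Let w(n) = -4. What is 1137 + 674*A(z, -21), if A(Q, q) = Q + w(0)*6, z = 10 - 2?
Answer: -9647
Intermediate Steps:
z = 8
A(Q, q) = -24 + Q (A(Q, q) = Q - 4*6 = Q - 24 = -24 + Q)
1137 + 674*A(z, -21) = 1137 + 674*(-24 + 8) = 1137 + 674*(-16) = 1137 - 10784 = -9647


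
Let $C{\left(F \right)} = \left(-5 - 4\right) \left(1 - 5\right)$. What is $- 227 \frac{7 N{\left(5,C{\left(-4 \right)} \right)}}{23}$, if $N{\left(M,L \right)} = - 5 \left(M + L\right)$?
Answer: $\frac{325745}{23} \approx 14163.0$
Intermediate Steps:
$C{\left(F \right)} = 36$ ($C{\left(F \right)} = \left(-9\right) \left(-4\right) = 36$)
$N{\left(M,L \right)} = - 5 L - 5 M$ ($N{\left(M,L \right)} = - 5 \left(L + M\right) = - 5 L - 5 M$)
$- 227 \frac{7 N{\left(5,C{\left(-4 \right)} \right)}}{23} = - 227 \frac{7 \left(\left(-5\right) 36 - 25\right)}{23} = - 227 \cdot 7 \left(-180 - 25\right) \frac{1}{23} = - 227 \cdot 7 \left(-205\right) \frac{1}{23} = - 227 \left(\left(-1435\right) \frac{1}{23}\right) = \left(-227\right) \left(- \frac{1435}{23}\right) = \frac{325745}{23}$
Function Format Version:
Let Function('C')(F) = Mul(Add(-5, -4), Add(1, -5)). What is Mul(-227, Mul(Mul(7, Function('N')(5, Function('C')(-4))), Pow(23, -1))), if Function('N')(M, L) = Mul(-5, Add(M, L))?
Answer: Rational(325745, 23) ≈ 14163.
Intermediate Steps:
Function('C')(F) = 36 (Function('C')(F) = Mul(-9, -4) = 36)
Function('N')(M, L) = Add(Mul(-5, L), Mul(-5, M)) (Function('N')(M, L) = Mul(-5, Add(L, M)) = Add(Mul(-5, L), Mul(-5, M)))
Mul(-227, Mul(Mul(7, Function('N')(5, Function('C')(-4))), Pow(23, -1))) = Mul(-227, Mul(Mul(7, Add(Mul(-5, 36), Mul(-5, 5))), Pow(23, -1))) = Mul(-227, Mul(Mul(7, Add(-180, -25)), Rational(1, 23))) = Mul(-227, Mul(Mul(7, -205), Rational(1, 23))) = Mul(-227, Mul(-1435, Rational(1, 23))) = Mul(-227, Rational(-1435, 23)) = Rational(325745, 23)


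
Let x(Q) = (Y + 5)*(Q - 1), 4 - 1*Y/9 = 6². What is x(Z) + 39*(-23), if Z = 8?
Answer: -2878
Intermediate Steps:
Y = -288 (Y = 36 - 9*6² = 36 - 9*36 = 36 - 324 = -288)
x(Q) = 283 - 283*Q (x(Q) = (-288 + 5)*(Q - 1) = -283*(-1 + Q) = 283 - 283*Q)
x(Z) + 39*(-23) = (283 - 283*8) + 39*(-23) = (283 - 2264) - 897 = -1981 - 897 = -2878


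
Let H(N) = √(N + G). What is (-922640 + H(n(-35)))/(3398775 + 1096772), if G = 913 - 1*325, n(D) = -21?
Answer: -922640/4495547 + 9*√7/4495547 ≈ -0.20523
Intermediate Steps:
G = 588 (G = 913 - 325 = 588)
H(N) = √(588 + N) (H(N) = √(N + 588) = √(588 + N))
(-922640 + H(n(-35)))/(3398775 + 1096772) = (-922640 + √(588 - 21))/(3398775 + 1096772) = (-922640 + √567)/4495547 = (-922640 + 9*√7)*(1/4495547) = -922640/4495547 + 9*√7/4495547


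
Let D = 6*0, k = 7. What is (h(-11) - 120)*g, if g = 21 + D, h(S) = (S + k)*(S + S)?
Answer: -672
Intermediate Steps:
h(S) = 2*S*(7 + S) (h(S) = (S + 7)*(S + S) = (7 + S)*(2*S) = 2*S*(7 + S))
D = 0
g = 21 (g = 21 + 0 = 21)
(h(-11) - 120)*g = (2*(-11)*(7 - 11) - 120)*21 = (2*(-11)*(-4) - 120)*21 = (88 - 120)*21 = -32*21 = -672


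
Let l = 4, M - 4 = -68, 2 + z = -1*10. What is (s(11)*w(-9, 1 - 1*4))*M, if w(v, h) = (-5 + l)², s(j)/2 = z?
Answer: 1536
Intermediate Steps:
z = -12 (z = -2 - 1*10 = -2 - 10 = -12)
M = -64 (M = 4 - 68 = -64)
s(j) = -24 (s(j) = 2*(-12) = -24)
w(v, h) = 1 (w(v, h) = (-5 + 4)² = (-1)² = 1)
(s(11)*w(-9, 1 - 1*4))*M = -24*1*(-64) = -24*(-64) = 1536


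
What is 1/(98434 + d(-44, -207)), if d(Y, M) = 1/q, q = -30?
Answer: 30/2953019 ≈ 1.0159e-5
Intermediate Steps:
d(Y, M) = -1/30 (d(Y, M) = 1/(-30) = -1/30)
1/(98434 + d(-44, -207)) = 1/(98434 - 1/30) = 1/(2953019/30) = 30/2953019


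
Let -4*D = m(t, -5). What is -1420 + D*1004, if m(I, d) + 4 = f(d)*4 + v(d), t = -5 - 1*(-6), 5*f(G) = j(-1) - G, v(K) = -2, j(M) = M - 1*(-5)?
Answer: -8606/5 ≈ -1721.2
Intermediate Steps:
j(M) = 5 + M (j(M) = M + 5 = 5 + M)
f(G) = ⅘ - G/5 (f(G) = ((5 - 1) - G)/5 = (4 - G)/5 = ⅘ - G/5)
t = 1 (t = -5 + 6 = 1)
m(I, d) = -14/5 - 4*d/5 (m(I, d) = -4 + ((⅘ - d/5)*4 - 2) = -4 + ((16/5 - 4*d/5) - 2) = -4 + (6/5 - 4*d/5) = -14/5 - 4*d/5)
D = -3/10 (D = -(-14/5 - ⅘*(-5))/4 = -(-14/5 + 4)/4 = -¼*6/5 = -3/10 ≈ -0.30000)
-1420 + D*1004 = -1420 - 3/10*1004 = -1420 - 1506/5 = -8606/5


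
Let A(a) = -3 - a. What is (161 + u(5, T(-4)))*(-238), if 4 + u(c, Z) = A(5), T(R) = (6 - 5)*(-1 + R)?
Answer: -35462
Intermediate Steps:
T(R) = -1 + R (T(R) = 1*(-1 + R) = -1 + R)
u(c, Z) = -12 (u(c, Z) = -4 + (-3 - 1*5) = -4 + (-3 - 5) = -4 - 8 = -12)
(161 + u(5, T(-4)))*(-238) = (161 - 12)*(-238) = 149*(-238) = -35462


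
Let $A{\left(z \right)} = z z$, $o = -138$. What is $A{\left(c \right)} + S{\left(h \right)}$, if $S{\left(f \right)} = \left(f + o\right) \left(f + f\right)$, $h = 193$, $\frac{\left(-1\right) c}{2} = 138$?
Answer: $97406$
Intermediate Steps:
$c = -276$ ($c = \left(-2\right) 138 = -276$)
$S{\left(f \right)} = 2 f \left(-138 + f\right)$ ($S{\left(f \right)} = \left(f - 138\right) \left(f + f\right) = \left(-138 + f\right) 2 f = 2 f \left(-138 + f\right)$)
$A{\left(z \right)} = z^{2}$
$A{\left(c \right)} + S{\left(h \right)} = \left(-276\right)^{2} + 2 \cdot 193 \left(-138 + 193\right) = 76176 + 2 \cdot 193 \cdot 55 = 76176 + 21230 = 97406$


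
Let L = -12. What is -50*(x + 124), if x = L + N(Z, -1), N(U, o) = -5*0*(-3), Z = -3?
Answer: -5600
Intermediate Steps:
N(U, o) = 0 (N(U, o) = 0*(-3) = 0)
x = -12 (x = -12 + 0 = -12)
-50*(x + 124) = -50*(-12 + 124) = -50*112 = -5600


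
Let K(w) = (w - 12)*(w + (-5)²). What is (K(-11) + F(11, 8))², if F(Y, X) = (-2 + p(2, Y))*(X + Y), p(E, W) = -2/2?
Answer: 143641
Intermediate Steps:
p(E, W) = -1 (p(E, W) = -2*½ = -1)
F(Y, X) = -3*X - 3*Y (F(Y, X) = (-2 - 1)*(X + Y) = -3*(X + Y) = -3*X - 3*Y)
K(w) = (-12 + w)*(25 + w) (K(w) = (-12 + w)*(w + 25) = (-12 + w)*(25 + w))
(K(-11) + F(11, 8))² = ((-300 + (-11)² + 13*(-11)) + (-3*8 - 3*11))² = ((-300 + 121 - 143) + (-24 - 33))² = (-322 - 57)² = (-379)² = 143641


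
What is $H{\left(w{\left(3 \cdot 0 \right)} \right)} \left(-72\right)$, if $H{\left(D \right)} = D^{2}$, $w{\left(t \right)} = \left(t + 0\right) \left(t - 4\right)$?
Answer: $0$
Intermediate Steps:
$w{\left(t \right)} = t \left(-4 + t\right)$
$H{\left(w{\left(3 \cdot 0 \right)} \right)} \left(-72\right) = \left(3 \cdot 0 \left(-4 + 3 \cdot 0\right)\right)^{2} \left(-72\right) = \left(0 \left(-4 + 0\right)\right)^{2} \left(-72\right) = \left(0 \left(-4\right)\right)^{2} \left(-72\right) = 0^{2} \left(-72\right) = 0 \left(-72\right) = 0$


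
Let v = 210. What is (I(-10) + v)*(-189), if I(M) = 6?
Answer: -40824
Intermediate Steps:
(I(-10) + v)*(-189) = (6 + 210)*(-189) = 216*(-189) = -40824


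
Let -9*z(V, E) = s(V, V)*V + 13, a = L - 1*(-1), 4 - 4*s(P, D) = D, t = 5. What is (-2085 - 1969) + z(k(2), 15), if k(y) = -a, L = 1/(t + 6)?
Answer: -4416211/1089 ≈ -4055.3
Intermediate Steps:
s(P, D) = 1 - D/4
L = 1/11 (L = 1/(5 + 6) = 1/11 ≈ 0.090909)
a = 12/11 (a = 1/11 - 1*(-1) = 1/11 + 1 = 12/11 ≈ 1.0909)
k(y) = -12/11 (k(y) = -1*12/11 = -12/11)
z(V, E) = -13/9 - V*(1 - V/4)/9 (z(V, E) = -((1 - V/4)*V + 13)/9 = -(V*(1 - V/4) + 13)/9 = -(13 + V*(1 - V/4))/9 = -13/9 - V*(1 - V/4)/9)
(-2085 - 1969) + z(k(2), 15) = (-2085 - 1969) + (-13/9 + (1/36)*(-12/11)*(-4 - 12/11)) = -4054 + (-13/9 + (1/36)*(-12/11)*(-56/11)) = -4054 + (-13/9 + 56/363) = -4054 - 1405/1089 = -4416211/1089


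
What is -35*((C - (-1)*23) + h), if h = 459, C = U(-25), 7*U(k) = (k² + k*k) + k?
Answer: -22995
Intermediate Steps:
U(k) = k/7 + 2*k²/7 (U(k) = ((k² + k*k) + k)/7 = ((k² + k²) + k)/7 = (2*k² + k)/7 = (k + 2*k²)/7 = k/7 + 2*k²/7)
C = 175 (C = (⅐)*(-25)*(1 + 2*(-25)) = (⅐)*(-25)*(1 - 50) = (⅐)*(-25)*(-49) = 175)
-35*((C - (-1)*23) + h) = -35*((175 - (-1)*23) + 459) = -35*((175 - 1*(-23)) + 459) = -35*((175 + 23) + 459) = -35*(198 + 459) = -35*657 = -22995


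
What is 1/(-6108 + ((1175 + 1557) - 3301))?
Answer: -1/6677 ≈ -0.00014977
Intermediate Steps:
1/(-6108 + ((1175 + 1557) - 3301)) = 1/(-6108 + (2732 - 3301)) = 1/(-6108 - 569) = 1/(-6677) = -1/6677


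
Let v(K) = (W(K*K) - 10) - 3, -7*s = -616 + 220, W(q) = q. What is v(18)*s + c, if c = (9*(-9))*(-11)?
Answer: 129393/7 ≈ 18485.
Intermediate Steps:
c = 891 (c = -81*(-11) = 891)
s = 396/7 (s = -(-616 + 220)/7 = -⅐*(-396) = 396/7 ≈ 56.571)
v(K) = -13 + K² (v(K) = (K*K - 10) - 3 = (K² - 10) - 3 = (-10 + K²) - 3 = -13 + K²)
v(18)*s + c = (-13 + 18²)*(396/7) + 891 = (-13 + 324)*(396/7) + 891 = 311*(396/7) + 891 = 123156/7 + 891 = 129393/7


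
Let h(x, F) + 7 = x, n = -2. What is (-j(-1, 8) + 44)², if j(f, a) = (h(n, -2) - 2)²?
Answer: 5929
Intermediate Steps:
h(x, F) = -7 + x
j(f, a) = 121 (j(f, a) = ((-7 - 2) - 2)² = (-9 - 2)² = (-11)² = 121)
(-j(-1, 8) + 44)² = (-1*121 + 44)² = (-121 + 44)² = (-77)² = 5929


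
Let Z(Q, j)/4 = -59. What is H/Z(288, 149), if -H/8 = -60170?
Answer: -120340/59 ≈ -2039.7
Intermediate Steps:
H = 481360 (H = -8*(-60170) = 481360)
Z(Q, j) = -236 (Z(Q, j) = 4*(-59) = -236)
H/Z(288, 149) = 481360/(-236) = 481360*(-1/236) = -120340/59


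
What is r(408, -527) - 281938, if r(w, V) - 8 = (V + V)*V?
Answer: 273528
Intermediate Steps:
r(w, V) = 8 + 2*V**2 (r(w, V) = 8 + (V + V)*V = 8 + (2*V)*V = 8 + 2*V**2)
r(408, -527) - 281938 = (8 + 2*(-527)**2) - 281938 = (8 + 2*277729) - 281938 = (8 + 555458) - 281938 = 555466 - 281938 = 273528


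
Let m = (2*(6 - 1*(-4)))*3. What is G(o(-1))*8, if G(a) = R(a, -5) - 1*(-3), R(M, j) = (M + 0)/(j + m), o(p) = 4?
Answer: 1352/55 ≈ 24.582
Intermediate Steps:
m = 60 (m = (2*(6 + 4))*3 = (2*10)*3 = 20*3 = 60)
R(M, j) = M/(60 + j) (R(M, j) = (M + 0)/(j + 60) = M/(60 + j))
G(a) = 3 + a/55 (G(a) = a/(60 - 5) - 1*(-3) = a/55 + 3 = 3 + a/55)
G(o(-1))*8 = (3 + (1/55)*4)*8 = (3 + 4/55)*8 = (169/55)*8 = 1352/55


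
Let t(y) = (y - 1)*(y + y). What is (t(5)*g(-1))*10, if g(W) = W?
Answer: -400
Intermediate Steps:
t(y) = 2*y*(-1 + y) (t(y) = (-1 + y)*(2*y) = 2*y*(-1 + y))
(t(5)*g(-1))*10 = ((2*5*(-1 + 5))*(-1))*10 = ((2*5*4)*(-1))*10 = (40*(-1))*10 = -40*10 = -400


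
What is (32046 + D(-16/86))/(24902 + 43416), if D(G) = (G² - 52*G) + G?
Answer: 29635331/63159991 ≈ 0.46921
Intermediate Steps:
D(G) = G² - 51*G
(32046 + D(-16/86))/(24902 + 43416) = (32046 + (-16/86)*(-51 - 16/86))/(24902 + 43416) = (32046 + (-16*1/86)*(-51 - 16*1/86))/68318 = (32046 - 8*(-51 - 8/43)/43)*(1/68318) = (32046 - 8/43*(-2201/43))*(1/68318) = (32046 + 17608/1849)*(1/68318) = (59270662/1849)*(1/68318) = 29635331/63159991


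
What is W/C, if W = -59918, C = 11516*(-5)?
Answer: 29959/28790 ≈ 1.0406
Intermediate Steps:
C = -57580
W/C = -59918/(-57580) = -59918*(-1/57580) = 29959/28790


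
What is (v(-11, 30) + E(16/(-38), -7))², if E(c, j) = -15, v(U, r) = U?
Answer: 676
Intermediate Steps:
(v(-11, 30) + E(16/(-38), -7))² = (-11 - 15)² = (-26)² = 676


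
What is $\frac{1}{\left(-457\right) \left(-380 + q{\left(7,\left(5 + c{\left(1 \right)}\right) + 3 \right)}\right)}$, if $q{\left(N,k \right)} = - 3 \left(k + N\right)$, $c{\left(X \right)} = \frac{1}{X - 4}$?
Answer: $\frac{1}{193768} \approx 5.1608 \cdot 10^{-6}$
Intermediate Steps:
$c{\left(X \right)} = \frac{1}{-4 + X}$
$q{\left(N,k \right)} = - 3 N - 3 k$ ($q{\left(N,k \right)} = - 3 \left(N + k\right) = - 3 N - 3 k$)
$\frac{1}{\left(-457\right) \left(-380 + q{\left(7,\left(5 + c{\left(1 \right)}\right) + 3 \right)}\right)} = \frac{1}{\left(-457\right) \left(-380 - \left(21 + 3 \left(\left(5 + \frac{1}{-4 + 1}\right) + 3\right)\right)\right)} = \frac{1}{\left(-457\right) \left(-380 - \left(21 + 3 \left(\left(5 + \frac{1}{-3}\right) + 3\right)\right)\right)} = \frac{1}{\left(-457\right) \left(-380 - \left(21 + 3 \left(\left(5 - \frac{1}{3}\right) + 3\right)\right)\right)} = \frac{1}{\left(-457\right) \left(-380 - \left(21 + 3 \left(\frac{14}{3} + 3\right)\right)\right)} = \frac{1}{\left(-457\right) \left(-380 - 44\right)} = \frac{1}{\left(-457\right) \left(-424\right)} = \frac{1}{193768}$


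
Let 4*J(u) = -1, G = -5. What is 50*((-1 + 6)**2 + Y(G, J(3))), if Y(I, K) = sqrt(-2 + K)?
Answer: 1250 + 75*I ≈ 1250.0 + 75.0*I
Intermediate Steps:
J(u) = -1/4 (J(u) = (1/4)*(-1) = -1/4)
50*((-1 + 6)**2 + Y(G, J(3))) = 50*((-1 + 6)**2 + sqrt(-2 - 1/4)) = 50*(5**2 + sqrt(-9/4)) = 50*(25 + 3*I/2) = 1250 + 75*I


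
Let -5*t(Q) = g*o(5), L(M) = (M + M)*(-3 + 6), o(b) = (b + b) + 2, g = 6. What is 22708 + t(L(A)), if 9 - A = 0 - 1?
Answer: 113468/5 ≈ 22694.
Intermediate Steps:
A = 10 (A = 9 - (0 - 1) = 9 - 1*(-1) = 9 + 1 = 10)
o(b) = 2 + 2*b (o(b) = 2*b + 2 = 2 + 2*b)
L(M) = 6*M (L(M) = (2*M)*3 = 6*M)
t(Q) = -72/5 (t(Q) = -6*(2 + 2*5)/5 = -6*(2 + 10)/5 = -6*12/5 = -⅕*72 = -72/5)
22708 + t(L(A)) = 22708 - 72/5 = 113468/5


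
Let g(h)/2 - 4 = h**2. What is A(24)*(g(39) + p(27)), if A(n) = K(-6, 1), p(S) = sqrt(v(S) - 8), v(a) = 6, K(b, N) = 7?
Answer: 21350 + 7*I*sqrt(2) ≈ 21350.0 + 9.8995*I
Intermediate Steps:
g(h) = 8 + 2*h**2
p(S) = I*sqrt(2) (p(S) = sqrt(6 - 8) = sqrt(-2) = I*sqrt(2))
A(n) = 7
A(24)*(g(39) + p(27)) = 7*((8 + 2*39**2) + I*sqrt(2)) = 7*((8 + 2*1521) + I*sqrt(2)) = 7*((8 + 3042) + I*sqrt(2)) = 7*(3050 + I*sqrt(2)) = 21350 + 7*I*sqrt(2)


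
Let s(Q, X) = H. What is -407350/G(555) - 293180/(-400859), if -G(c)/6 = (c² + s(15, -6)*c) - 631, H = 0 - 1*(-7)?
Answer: 355427288485/374336965983 ≈ 0.94948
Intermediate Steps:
H = 7 (H = 0 + 7 = 7)
s(Q, X) = 7
G(c) = 3786 - 42*c - 6*c² (G(c) = -6*((c² + 7*c) - 631) = -6*(-631 + c² + 7*c) = 3786 - 42*c - 6*c²)
-407350/G(555) - 293180/(-400859) = -407350/(3786 - 42*555 - 6*555²) - 293180/(-400859) = -407350/(3786 - 23310 - 6*308025) - 293180*(-1/400859) = -407350/(3786 - 23310 - 1848150) + 293180/400859 = -407350/(-1867674) + 293180/400859 = -407350*(-1/1867674) + 293180/400859 = 203675/933837 + 293180/400859 = 355427288485/374336965983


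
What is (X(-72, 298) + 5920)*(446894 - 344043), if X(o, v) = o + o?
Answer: 594067376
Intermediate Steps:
X(o, v) = 2*o
(X(-72, 298) + 5920)*(446894 - 344043) = (2*(-72) + 5920)*(446894 - 344043) = (-144 + 5920)*102851 = 5776*102851 = 594067376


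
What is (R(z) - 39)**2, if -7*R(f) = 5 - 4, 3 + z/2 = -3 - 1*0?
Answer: 75076/49 ≈ 1532.2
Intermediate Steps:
z = -12 (z = -6 + 2*(-3 - 1*0) = -6 + 2*(-3 + 0) = -6 + 2*(-3) = -6 - 6 = -12)
R(f) = -1/7 (R(f) = -(5 - 4)/7 = -1/7*1 = -1/7)
(R(z) - 39)**2 = (-1/7 - 39)**2 = (-274/7)**2 = 75076/49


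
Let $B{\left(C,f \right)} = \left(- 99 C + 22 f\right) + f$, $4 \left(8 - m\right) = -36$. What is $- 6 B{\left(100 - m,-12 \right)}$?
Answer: $50958$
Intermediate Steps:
$m = 17$ ($m = 8 - -9 = 8 + 9 = 17$)
$B{\left(C,f \right)} = - 99 C + 23 f$
$- 6 B{\left(100 - m,-12 \right)} = - 6 \left(- 99 \left(100 - 17\right) + 23 \left(-12\right)\right) = - 6 \left(- 99 \left(100 - 17\right) - 276\right) = - 6 \left(\left(-99\right) 83 - 276\right) = - 6 \left(-8217 - 276\right) = \left(-6\right) \left(-8493\right) = 50958$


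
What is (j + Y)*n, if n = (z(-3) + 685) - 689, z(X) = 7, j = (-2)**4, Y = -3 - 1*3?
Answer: 30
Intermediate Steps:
Y = -6 (Y = -3 - 3 = -6)
j = 16
n = 3 (n = (7 + 685) - 689 = 692 - 689 = 3)
(j + Y)*n = (16 - 6)*3 = 10*3 = 30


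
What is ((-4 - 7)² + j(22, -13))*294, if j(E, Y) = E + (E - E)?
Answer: 42042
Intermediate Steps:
j(E, Y) = E (j(E, Y) = E + 0 = E)
((-4 - 7)² + j(22, -13))*294 = ((-4 - 7)² + 22)*294 = ((-11)² + 22)*294 = (121 + 22)*294 = 143*294 = 42042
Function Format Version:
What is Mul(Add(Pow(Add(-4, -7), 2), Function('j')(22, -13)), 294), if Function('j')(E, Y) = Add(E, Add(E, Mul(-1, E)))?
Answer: 42042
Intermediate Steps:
Function('j')(E, Y) = E (Function('j')(E, Y) = Add(E, 0) = E)
Mul(Add(Pow(Add(-4, -7), 2), Function('j')(22, -13)), 294) = Mul(Add(Pow(Add(-4, -7), 2), 22), 294) = Mul(Add(Pow(-11, 2), 22), 294) = Mul(Add(121, 22), 294) = Mul(143, 294) = 42042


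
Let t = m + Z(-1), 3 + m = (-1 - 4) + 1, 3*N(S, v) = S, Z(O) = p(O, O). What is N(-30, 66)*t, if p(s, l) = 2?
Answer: 50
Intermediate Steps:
Z(O) = 2
N(S, v) = S/3
m = -7 (m = -3 + ((-1 - 4) + 1) = -3 + (-5 + 1) = -3 - 4 = -7)
t = -5 (t = -7 + 2 = -5)
N(-30, 66)*t = ((⅓)*(-30))*(-5) = -10*(-5) = 50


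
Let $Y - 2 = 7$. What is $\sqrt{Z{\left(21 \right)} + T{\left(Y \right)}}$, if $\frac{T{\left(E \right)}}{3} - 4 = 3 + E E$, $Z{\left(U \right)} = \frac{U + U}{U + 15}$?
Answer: $\frac{\sqrt{9546}}{6} \approx 16.284$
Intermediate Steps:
$Y = 9$ ($Y = 2 + 7 = 9$)
$Z{\left(U \right)} = \frac{2 U}{15 + U}$
$T{\left(E \right)} = 21 + 3 E^{2}$ ($T{\left(E \right)} = 12 + 3 \left(3 + E E\right) = 12 + 3 \left(3 + E^{2}\right) = 12 + \left(9 + 3 E^{2}\right) = 21 + 3 E^{2}$)
$\sqrt{Z{\left(21 \right)} + T{\left(Y \right)}} = \sqrt{2 \cdot 21 \frac{1}{15 + 21} + \left(21 + 3 \cdot 9^{2}\right)} = \sqrt{2 \cdot 21 \cdot \frac{1}{36} + \left(21 + 3 \cdot 81\right)} = \sqrt{2 \cdot 21 \cdot \frac{1}{36} + \left(21 + 243\right)} = \sqrt{\frac{7}{6} + 264} = \sqrt{\frac{1591}{6}} = \frac{\sqrt{9546}}{6}$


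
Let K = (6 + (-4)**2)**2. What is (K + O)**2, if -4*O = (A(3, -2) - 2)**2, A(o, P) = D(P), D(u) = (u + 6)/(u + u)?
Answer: 3713329/16 ≈ 2.3208e+5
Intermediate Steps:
D(u) = (6 + u)/(2*u) (D(u) = (6 + u)/((2*u)) = (6 + u)*(1/(2*u)) = (6 + u)/(2*u))
A(o, P) = (6 + P)/(2*P)
K = 484 (K = (6 + 16)**2 = 22**2 = 484)
O = -9/4 (O = -((1/2)*(6 - 2)/(-2) - 2)**2/4 = -((1/2)*(-1/2)*4 - 2)**2/4 = -(-1 - 2)**2/4 = -1/4*(-3)**2 = -1/4*9 = -9/4 ≈ -2.2500)
(K + O)**2 = (484 - 9/4)**2 = (1927/4)**2 = 3713329/16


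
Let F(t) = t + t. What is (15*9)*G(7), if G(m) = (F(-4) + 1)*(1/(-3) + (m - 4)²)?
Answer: -8190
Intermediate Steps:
F(t) = 2*t
G(m) = 7/3 - 7*(-4 + m)² (G(m) = (2*(-4) + 1)*(1/(-3) + (m - 4)²) = (-8 + 1)*(-⅓ + (-4 + m)²) = -7*(-⅓ + (-4 + m)²) = 7/3 - 7*(-4 + m)²)
(15*9)*G(7) = (15*9)*(7/3 - 7*(-4 + 7)²) = 135*(7/3 - 7*3²) = 135*(7/3 - 7*9) = 135*(7/3 - 63) = 135*(-182/3) = -8190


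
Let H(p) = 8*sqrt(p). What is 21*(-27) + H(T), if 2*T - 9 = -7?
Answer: -559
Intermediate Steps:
T = 1 (T = 9/2 + (1/2)*(-7) = 9/2 - 7/2 = 1)
21*(-27) + H(T) = 21*(-27) + 8*sqrt(1) = -567 + 8*1 = -567 + 8 = -559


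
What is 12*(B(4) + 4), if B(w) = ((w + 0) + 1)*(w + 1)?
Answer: 348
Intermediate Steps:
B(w) = (1 + w)² (B(w) = (w + 1)*(1 + w) = (1 + w)*(1 + w) = (1 + w)²)
12*(B(4) + 4) = 12*((1 + 4)² + 4) = 12*(5² + 4) = 12*(25 + 4) = 12*29 = 348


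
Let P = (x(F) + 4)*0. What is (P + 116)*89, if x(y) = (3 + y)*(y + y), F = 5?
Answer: 10324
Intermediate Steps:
x(y) = 2*y*(3 + y) (x(y) = (3 + y)*(2*y) = 2*y*(3 + y))
P = 0 (P = (2*5*(3 + 5) + 4)*0 = (2*5*8 + 4)*0 = (80 + 4)*0 = 84*0 = 0)
(P + 116)*89 = (0 + 116)*89 = 116*89 = 10324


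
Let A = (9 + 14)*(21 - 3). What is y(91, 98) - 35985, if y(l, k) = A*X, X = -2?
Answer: -36813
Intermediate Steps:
A = 414 (A = 23*18 = 414)
y(l, k) = -828 (y(l, k) = 414*(-2) = -828)
y(91, 98) - 35985 = -828 - 35985 = -36813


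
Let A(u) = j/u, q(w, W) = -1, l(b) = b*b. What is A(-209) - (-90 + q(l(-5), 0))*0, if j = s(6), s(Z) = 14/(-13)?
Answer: 14/2717 ≈ 0.0051527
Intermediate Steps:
l(b) = b²
s(Z) = -14/13 (s(Z) = 14*(-1/13) = -14/13)
j = -14/13 ≈ -1.0769
A(u) = -14/(13*u)
A(-209) - (-90 + q(l(-5), 0))*0 = -14/13/(-209) - (-90 - 1)*0 = -14/13*(-1/209) - (-91)*0 = 14/2717 - 1*0 = 14/2717 + 0 = 14/2717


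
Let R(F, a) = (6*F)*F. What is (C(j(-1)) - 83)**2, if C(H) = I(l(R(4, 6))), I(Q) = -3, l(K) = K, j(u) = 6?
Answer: 7396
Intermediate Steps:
R(F, a) = 6*F**2
C(H) = -3
(C(j(-1)) - 83)**2 = (-3 - 83)**2 = (-86)**2 = 7396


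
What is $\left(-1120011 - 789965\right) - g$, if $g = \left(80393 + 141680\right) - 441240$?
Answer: $-1690809$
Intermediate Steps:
$g = -219167$ ($g = 222073 - 441240 = -219167$)
$\left(-1120011 - 789965\right) - g = \left(-1120011 - 789965\right) - -219167 = \left(-1120011 - 789965\right) + 219167 = -1909976 + 219167 = -1690809$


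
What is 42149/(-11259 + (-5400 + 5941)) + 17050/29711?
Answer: -97231549/28949318 ≈ -3.3587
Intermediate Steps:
42149/(-11259 + (-5400 + 5941)) + 17050/29711 = 42149/(-11259 + 541) + 17050*(1/29711) = 42149/(-10718) + 1550/2701 = 42149*(-1/10718) + 1550/2701 = -42149/10718 + 1550/2701 = -97231549/28949318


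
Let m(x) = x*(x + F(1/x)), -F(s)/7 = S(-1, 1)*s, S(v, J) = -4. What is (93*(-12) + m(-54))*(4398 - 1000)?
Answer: 6211544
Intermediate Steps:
F(s) = 28*s (F(s) = -(-28)*s = 28*s)
m(x) = x*(x + 28/x)
(93*(-12) + m(-54))*(4398 - 1000) = (93*(-12) + (28 + (-54)²))*(4398 - 1000) = (-1116 + (28 + 2916))*3398 = (-1116 + 2944)*3398 = 1828*3398 = 6211544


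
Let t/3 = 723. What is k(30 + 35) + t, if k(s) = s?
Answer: 2234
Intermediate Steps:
t = 2169 (t = 3*723 = 2169)
k(30 + 35) + t = (30 + 35) + 2169 = 65 + 2169 = 2234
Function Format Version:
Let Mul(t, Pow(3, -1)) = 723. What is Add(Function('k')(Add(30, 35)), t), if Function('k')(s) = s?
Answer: 2234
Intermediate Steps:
t = 2169 (t = Mul(3, 723) = 2169)
Add(Function('k')(Add(30, 35)), t) = Add(Add(30, 35), 2169) = Add(65, 2169) = 2234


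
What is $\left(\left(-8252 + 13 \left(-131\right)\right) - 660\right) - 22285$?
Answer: $-32900$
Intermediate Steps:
$\left(\left(-8252 + 13 \left(-131\right)\right) - 660\right) - 22285 = \left(\left(-8252 - 1703\right) - 660\right) - 22285 = \left(-9955 - 660\right) - 22285 = -10615 - 22285 = -32900$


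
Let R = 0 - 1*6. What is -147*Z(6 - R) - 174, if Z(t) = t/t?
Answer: -321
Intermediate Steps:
R = -6 (R = 0 - 6 = -6)
Z(t) = 1
-147*Z(6 - R) - 174 = -147*1 - 174 = -147 - 174 = -321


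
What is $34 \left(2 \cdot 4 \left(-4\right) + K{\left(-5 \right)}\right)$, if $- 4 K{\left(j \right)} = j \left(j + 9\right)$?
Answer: $-918$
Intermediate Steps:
$K{\left(j \right)} = - \frac{j \left(9 + j\right)}{4}$ ($K{\left(j \right)} = - \frac{j \left(j + 9\right)}{4} = - \frac{j \left(9 + j\right)}{4}$)
$34 \left(2 \cdot 4 \left(-4\right) + K{\left(-5 \right)}\right) = 34 \left(2 \cdot 4 \left(-4\right) - - \frac{5 \left(9 - 5\right)}{4}\right) = 34 \left(8 \left(-4\right) - \left(- \frac{5}{4}\right) 4\right) = 34 \left(-32 + 5\right) = 34 \left(-27\right) = -918$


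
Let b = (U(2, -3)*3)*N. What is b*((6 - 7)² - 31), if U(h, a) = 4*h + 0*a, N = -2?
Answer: 1440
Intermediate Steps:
U(h, a) = 4*h (U(h, a) = 4*h + 0 = 4*h)
b = -48 (b = ((4*2)*3)*(-2) = (8*3)*(-2) = 24*(-2) = -48)
b*((6 - 7)² - 31) = -48*((6 - 7)² - 31) = -48*((-1)² - 31) = -48*(1 - 31) = -48*(-30) = 1440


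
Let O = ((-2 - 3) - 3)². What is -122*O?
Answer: -7808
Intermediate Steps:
O = 64 (O = (-5 - 3)² = (-8)² = 64)
-122*O = -122*64 = -7808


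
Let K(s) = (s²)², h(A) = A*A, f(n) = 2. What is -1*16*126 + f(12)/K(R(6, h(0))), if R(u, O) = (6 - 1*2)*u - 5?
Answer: -262727134/130321 ≈ -2016.0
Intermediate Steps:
h(A) = A²
R(u, O) = -5 + 4*u (R(u, O) = (6 - 2)*u - 5 = 4*u - 5 = -5 + 4*u)
K(s) = s⁴
-1*16*126 + f(12)/K(R(6, h(0))) = -1*16*126 + 2/((-5 + 4*6)⁴) = -16*126 + 2/((-5 + 24)⁴) = -2016 + 2/(19⁴) = -2016 + 2/130321 = -262727134/130321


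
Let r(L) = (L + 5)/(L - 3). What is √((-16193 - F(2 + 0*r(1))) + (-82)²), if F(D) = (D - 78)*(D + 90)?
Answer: I*√2477 ≈ 49.769*I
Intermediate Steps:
r(L) = (5 + L)/(-3 + L)
F(D) = (-78 + D)*(90 + D)
√((-16193 - F(2 + 0*r(1))) + (-82)²) = √((-16193 - (-7020 + (2 + 0*((5 + 1)/(-3 + 1)))² + 12*(2 + 0*((5 + 1)/(-3 + 1))))) + (-82)²) = √((-16193 - (-7020 + (2 + 0*(6/(-2)))² + 12*(2 + 0*(6/(-2))))) + 6724) = √((-16193 - (-7020 + (2 + 0*(-½*6))² + 12*(2 + 0*(-½*6)))) + 6724) = √((-16193 - (-7020 + (2 + 0*(-3))² + 12*(2 + 0*(-3)))) + 6724) = √((-16193 - (-7020 + (2 + 0)² + 12*(2 + 0))) + 6724) = √((-16193 - (-7020 + 2² + 12*2)) + 6724) = √((-16193 - (-7020 + 4 + 24)) + 6724) = √((-16193 - 1*(-6992)) + 6724) = √((-16193 + 6992) + 6724) = √(-9201 + 6724) = √(-2477) = I*√2477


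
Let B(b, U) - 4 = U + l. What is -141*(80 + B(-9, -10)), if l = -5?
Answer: -9729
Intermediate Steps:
B(b, U) = -1 + U (B(b, U) = 4 + (U - 5) = 4 + (-5 + U) = -1 + U)
-141*(80 + B(-9, -10)) = -141*(80 + (-1 - 10)) = -141*(80 - 11) = -141*69 = -9729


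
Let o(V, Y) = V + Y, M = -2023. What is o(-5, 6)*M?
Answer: -2023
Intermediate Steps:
o(-5, 6)*M = (-5 + 6)*(-2023) = 1*(-2023) = -2023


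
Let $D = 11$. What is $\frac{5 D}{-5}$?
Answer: $-11$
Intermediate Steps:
$\frac{5 D}{-5} = \frac{5 \cdot 11}{-5} = 55 \left(- \frac{1}{5}\right) = -11$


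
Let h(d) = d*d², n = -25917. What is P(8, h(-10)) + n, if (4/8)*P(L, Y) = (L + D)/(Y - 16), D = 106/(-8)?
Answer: -52663323/2032 ≈ -25917.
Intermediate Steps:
h(d) = d³
D = -53/4 (D = 106*(-⅛) = -53/4 ≈ -13.250)
P(L, Y) = 2*(-53/4 + L)/(-16 + Y) (P(L, Y) = 2*((L - 53/4)/(Y - 16)) = 2*((-53/4 + L)/(-16 + Y)) = 2*(-53/4 + L)/(-16 + Y))
P(8, h(-10)) + n = (-53 + 4*8)/(2*(-16 + (-10)³)) - 25917 = (-53 + 32)/(2*(-16 - 1000)) - 25917 = (½)*(-21)/(-1016) - 25917 = (½)*(-1/1016)*(-21) - 25917 = 21/2032 - 25917 = -52663323/2032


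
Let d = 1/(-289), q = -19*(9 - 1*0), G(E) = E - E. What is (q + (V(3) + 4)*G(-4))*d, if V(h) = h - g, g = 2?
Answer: 171/289 ≈ 0.59170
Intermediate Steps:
V(h) = -2 + h (V(h) = h - 1*2 = h - 2 = -2 + h)
G(E) = 0
q = -171 (q = -19*(9 + 0) = -19*9 = -171)
d = -1/289 ≈ -0.0034602
(q + (V(3) + 4)*G(-4))*d = (-171 + ((-2 + 3) + 4)*0)*(-1/289) = (-171 + (1 + 4)*0)*(-1/289) = (-171 + 5*0)*(-1/289) = (-171 + 0)*(-1/289) = -171*(-1/289) = 171/289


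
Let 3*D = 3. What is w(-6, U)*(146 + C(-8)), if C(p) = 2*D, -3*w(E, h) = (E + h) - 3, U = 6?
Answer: 148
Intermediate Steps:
D = 1 (D = (1/3)*3 = 1)
w(E, h) = 1 - E/3 - h/3 (w(E, h) = -((E + h) - 3)/3 = -(-3 + E + h)/3 = 1 - E/3 - h/3)
C(p) = 2 (C(p) = 2*1 = 2)
w(-6, U)*(146 + C(-8)) = (1 - 1/3*(-6) - 1/3*6)*(146 + 2) = (1 + 2 - 2)*148 = 1*148 = 148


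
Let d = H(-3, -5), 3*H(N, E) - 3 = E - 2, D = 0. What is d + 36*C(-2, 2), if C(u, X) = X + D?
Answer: 212/3 ≈ 70.667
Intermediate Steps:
H(N, E) = ⅓ + E/3 (H(N, E) = 1 + (E - 2)/3 = 1 + (-2 + E)/3 = 1 + (-⅔ + E/3) = ⅓ + E/3)
d = -4/3 (d = ⅓ + (⅓)*(-5) = ⅓ - 5/3 = -4/3 ≈ -1.3333)
C(u, X) = X (C(u, X) = X + 0 = X)
d + 36*C(-2, 2) = -4/3 + 36*2 = -4/3 + 72 = 212/3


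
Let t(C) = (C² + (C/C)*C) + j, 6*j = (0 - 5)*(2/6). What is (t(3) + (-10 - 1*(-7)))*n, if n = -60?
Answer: -1570/3 ≈ -523.33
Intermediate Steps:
j = -5/18 (j = ((0 - 5)*(2/6))/6 = (-10/6)/6 = (-5*⅓)/6 = (⅙)*(-5/3) = -5/18 ≈ -0.27778)
t(C) = -5/18 + C + C² (t(C) = (C² + (C/C)*C) - 5/18 = (C² + 1*C) - 5/18 = (C² + C) - 5/18 = (C + C²) - 5/18 = -5/18 + C + C²)
(t(3) + (-10 - 1*(-7)))*n = ((-5/18 + 3 + 3²) + (-10 - 1*(-7)))*(-60) = ((-5/18 + 3 + 9) + (-10 + 7))*(-60) = (211/18 - 3)*(-60) = (157/18)*(-60) = -1570/3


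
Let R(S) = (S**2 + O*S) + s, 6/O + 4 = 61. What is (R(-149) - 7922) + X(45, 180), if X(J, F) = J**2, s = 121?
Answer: 311777/19 ≈ 16409.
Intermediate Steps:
O = 2/19 (O = 6/(-4 + 61) = 6/57 = 6*(1/57) = 2/19 ≈ 0.10526)
R(S) = 121 + S**2 + 2*S/19 (R(S) = (S**2 + 2*S/19) + 121 = 121 + S**2 + 2*S/19)
(R(-149) - 7922) + X(45, 180) = ((121 + (-149)**2 + (2/19)*(-149)) - 7922) + 45**2 = ((121 + 22201 - 298/19) - 7922) + 2025 = (423820/19 - 7922) + 2025 = 273302/19 + 2025 = 311777/19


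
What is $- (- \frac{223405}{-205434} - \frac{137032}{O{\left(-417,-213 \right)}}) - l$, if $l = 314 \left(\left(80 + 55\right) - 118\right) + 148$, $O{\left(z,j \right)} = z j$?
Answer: $- \frac{3707182566823}{675809382} \approx -5485.5$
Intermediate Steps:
$O{\left(z,j \right)} = j z$
$l = 5486$ ($l = 314 \left(135 - 118\right) + 148 = 314 \cdot 17 + 148 = 5338 + 148 = 5486$)
$- (- \frac{223405}{-205434} - \frac{137032}{O{\left(-417,-213 \right)}}) - l = - (- \frac{223405}{-205434} - \frac{137032}{\left(-213\right) \left(-417\right)}) - 5486 = - (\left(-223405\right) \left(- \frac{1}{205434}\right) - \frac{137032}{88821}) - 5486 = - (\frac{223405}{205434} - \frac{137032}{88821}) - 5486 = \left(-1\right) \left(- \frac{307702829}{675809382}\right) - 5486 = \frac{307702829}{675809382} - 5486 = - \frac{3707182566823}{675809382}$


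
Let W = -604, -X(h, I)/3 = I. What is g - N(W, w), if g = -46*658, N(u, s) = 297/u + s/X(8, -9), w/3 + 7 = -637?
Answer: -164145199/5436 ≈ -30196.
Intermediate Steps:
w = -1932 (w = -21 + 3*(-637) = -21 - 1911 = -1932)
X(h, I) = -3*I
N(u, s) = 297/u + s/27 (N(u, s) = 297/u + s/((-3*(-9))) = 297/u + s/27)
g = -30268
g - N(W, w) = -30268 - (297/(-604) + (1/27)*(-1932)) = -30268 - (297*(-1/604) - 644/9) = -30268 - (-297/604 - 644/9) = -30268 - 1*(-391649/5436) = -30268 + 391649/5436 = -164145199/5436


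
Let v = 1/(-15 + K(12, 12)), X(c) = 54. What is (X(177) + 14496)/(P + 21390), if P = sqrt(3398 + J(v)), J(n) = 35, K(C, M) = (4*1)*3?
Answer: 311224500/457528667 - 14550*sqrt(3433)/457528667 ≈ 0.67837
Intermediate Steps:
K(C, M) = 12 (K(C, M) = 4*3 = 12)
v = -1/3 (v = 1/(-15 + 12) = 1/(-3) = -1/3 ≈ -0.33333)
P = sqrt(3433) (P = sqrt(3398 + 35) = sqrt(3433) ≈ 58.592)
(X(177) + 14496)/(P + 21390) = (54 + 14496)/(sqrt(3433) + 21390) = 14550/(21390 + sqrt(3433))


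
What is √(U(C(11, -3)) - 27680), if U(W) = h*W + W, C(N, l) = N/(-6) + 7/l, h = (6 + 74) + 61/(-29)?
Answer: 2*I*√52999530/87 ≈ 167.36*I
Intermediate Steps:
h = 2259/29 (h = 80 + 61*(-1/29) = 80 - 61/29 = 2259/29 ≈ 77.896)
C(N, l) = 7/l - N/6 (C(N, l) = N*(-⅙) + 7/l = -N/6 + 7/l = 7/l - N/6)
U(W) = 2288*W/29 (U(W) = 2259*W/29 + W = 2288*W/29)
√(U(C(11, -3)) - 27680) = √(2288*(7/(-3) - ⅙*11)/29 - 27680) = √(2288*(7*(-⅓) - 11/6)/29 - 27680) = √(2288*(-7/3 - 11/6)/29 - 27680) = √((2288/29)*(-25/6) - 27680) = √(-28600/87 - 27680) = √(-2436760/87) = 2*I*√52999530/87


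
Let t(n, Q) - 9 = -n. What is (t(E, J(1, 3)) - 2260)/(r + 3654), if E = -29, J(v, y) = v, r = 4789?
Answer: -2222/8443 ≈ -0.26318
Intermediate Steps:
t(n, Q) = 9 - n
(t(E, J(1, 3)) - 2260)/(r + 3654) = ((9 - 1*(-29)) - 2260)/(4789 + 3654) = ((9 + 29) - 2260)/8443 = (38 - 2260)*(1/8443) = -2222*1/8443 = -2222/8443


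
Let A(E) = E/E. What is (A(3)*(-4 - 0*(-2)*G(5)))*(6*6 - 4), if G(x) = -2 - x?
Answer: -128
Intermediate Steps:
A(E) = 1
(A(3)*(-4 - 0*(-2)*G(5)))*(6*6 - 4) = (1*(-4 - 0*(-2)*(-2 - 1*5)))*(6*6 - 4) = (1*(-4 - 0*(-2 - 5)))*(36 - 4) = (1*(-4 - 0*(-7)))*32 = (1*(-4 - 1*0))*32 = (1*(-4 + 0))*32 = (1*(-4))*32 = -4*32 = -128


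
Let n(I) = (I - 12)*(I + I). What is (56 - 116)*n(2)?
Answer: 2400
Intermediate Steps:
n(I) = 2*I*(-12 + I) (n(I) = (-12 + I)*(2*I) = 2*I*(-12 + I))
(56 - 116)*n(2) = (56 - 116)*(2*2*(-12 + 2)) = -120*2*(-10) = -60*(-40) = 2400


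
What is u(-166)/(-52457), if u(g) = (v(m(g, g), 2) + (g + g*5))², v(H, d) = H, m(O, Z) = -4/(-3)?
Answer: -8904256/472113 ≈ -18.860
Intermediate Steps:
m(O, Z) = 4/3 (m(O, Z) = -4*(-⅓) = 4/3)
u(g) = (4/3 + 6*g)² (u(g) = (4/3 + (g + g*5))² = (4/3 + (g + 5*g))² = (4/3 + 6*g)²)
u(-166)/(-52457) = (4*(2 + 9*(-166))²/9)/(-52457) = (4*(2 - 1494)²/9)*(-1/52457) = ((4/9)*(-1492)²)*(-1/52457) = ((4/9)*2226064)*(-1/52457) = (8904256/9)*(-1/52457) = -8904256/472113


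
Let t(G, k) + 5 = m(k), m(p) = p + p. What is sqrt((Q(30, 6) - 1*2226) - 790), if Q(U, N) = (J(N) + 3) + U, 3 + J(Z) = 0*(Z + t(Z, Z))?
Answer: I*sqrt(2986) ≈ 54.644*I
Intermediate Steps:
m(p) = 2*p
t(G, k) = -5 + 2*k
J(Z) = -3 (J(Z) = -3 + 0*(Z + (-5 + 2*Z)) = -3 + 0*(-5 + 3*Z) = -3 + 0 = -3)
Q(U, N) = U (Q(U, N) = (-3 + 3) + U = 0 + U = U)
sqrt((Q(30, 6) - 1*2226) - 790) = sqrt((30 - 1*2226) - 790) = sqrt((30 - 2226) - 790) = sqrt(-2196 - 790) = sqrt(-2986) = I*sqrt(2986)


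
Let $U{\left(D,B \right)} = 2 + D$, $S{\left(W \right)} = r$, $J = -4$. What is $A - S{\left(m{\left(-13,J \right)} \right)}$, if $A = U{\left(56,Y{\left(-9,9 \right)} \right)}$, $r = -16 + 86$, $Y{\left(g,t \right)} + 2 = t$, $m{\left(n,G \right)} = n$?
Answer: $-12$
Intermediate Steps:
$Y{\left(g,t \right)} = -2 + t$
$r = 70$
$S{\left(W \right)} = 70$
$A = 58$ ($A = 2 + 56 = 58$)
$A - S{\left(m{\left(-13,J \right)} \right)} = 58 - 70 = -12$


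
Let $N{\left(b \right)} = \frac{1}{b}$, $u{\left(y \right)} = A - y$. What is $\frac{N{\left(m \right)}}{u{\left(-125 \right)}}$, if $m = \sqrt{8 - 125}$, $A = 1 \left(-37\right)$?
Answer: $- \frac{i \sqrt{13}}{3432} \approx - 0.0010506 i$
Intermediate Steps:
$A = -37$
$u{\left(y \right)} = -37 - y$
$m = 3 i \sqrt{13}$ ($m = \sqrt{-117} = 3 i \sqrt{13} \approx 10.817 i$)
$\frac{N{\left(m \right)}}{u{\left(-125 \right)}} = \frac{1}{3 i \sqrt{13} \left(-37 - -125\right)} = \frac{\left(- \frac{1}{39}\right) i \sqrt{13}}{-37 + 125} = \frac{\left(- \frac{1}{39}\right) i \sqrt{13}}{88} = - \frac{i \sqrt{13}}{39} \cdot \frac{1}{88} = - \frac{i \sqrt{13}}{3432}$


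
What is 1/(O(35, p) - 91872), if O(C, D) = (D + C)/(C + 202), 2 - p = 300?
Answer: -237/21773927 ≈ -1.0885e-5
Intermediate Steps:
p = -298 (p = 2 - 1*300 = 2 - 300 = -298)
O(C, D) = (C + D)/(202 + C)
1/(O(35, p) - 91872) = 1/((35 - 298)/(202 + 35) - 91872) = 1/(-263/237 - 91872) = 1/(-21773927/237) = -237/21773927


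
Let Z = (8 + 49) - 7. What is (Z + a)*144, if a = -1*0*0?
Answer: 7200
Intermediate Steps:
Z = 50 (Z = 57 - 7 = 50)
a = 0 (a = 0*0 = 0)
(Z + a)*144 = (50 + 0)*144 = 50*144 = 7200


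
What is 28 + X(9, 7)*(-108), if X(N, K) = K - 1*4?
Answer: -296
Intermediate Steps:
X(N, K) = -4 + K (X(N, K) = K - 4 = -4 + K)
28 + X(9, 7)*(-108) = 28 + (-4 + 7)*(-108) = 28 + 3*(-108) = 28 - 324 = -296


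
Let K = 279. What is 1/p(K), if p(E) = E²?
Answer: 1/77841 ≈ 1.2847e-5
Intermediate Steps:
1/p(K) = 1/(279²) = 1/77841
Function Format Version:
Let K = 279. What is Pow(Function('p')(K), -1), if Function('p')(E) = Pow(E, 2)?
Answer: Rational(1, 77841) ≈ 1.2847e-5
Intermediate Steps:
Pow(Function('p')(K), -1) = Pow(Pow(279, 2), -1) = Pow(77841, -1) = Rational(1, 77841)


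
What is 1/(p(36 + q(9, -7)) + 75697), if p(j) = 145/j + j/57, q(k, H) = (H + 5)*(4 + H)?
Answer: 798/60409549 ≈ 1.3210e-5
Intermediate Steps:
q(k, H) = (4 + H)*(5 + H) (q(k, H) = (5 + H)*(4 + H) = (4 + H)*(5 + H))
p(j) = 145/j + j/57 (p(j) = 145/j + j*(1/57) = 145/j + j/57)
1/(p(36 + q(9, -7)) + 75697) = 1/((145/(36 + (20 + (-7)**2 + 9*(-7))) + (36 + (20 + (-7)**2 + 9*(-7)))/57) + 75697) = 1/((145/(36 + (20 + 49 - 63)) + (36 + (20 + 49 - 63))/57) + 75697) = 1/((145/(36 + 6) + (36 + 6)/57) + 75697) = 1/((145/42 + (1/57)*42) + 75697) = 1/((145*(1/42) + 14/19) + 75697) = 1/((145/42 + 14/19) + 75697) = 1/(3343/798 + 75697) = 1/(60409549/798) = 798/60409549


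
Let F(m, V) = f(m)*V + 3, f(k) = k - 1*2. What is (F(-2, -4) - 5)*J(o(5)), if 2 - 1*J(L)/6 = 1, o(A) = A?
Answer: 84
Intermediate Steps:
f(k) = -2 + k (f(k) = k - 2 = -2 + k)
J(L) = 6 (J(L) = 12 - 6*1 = 12 - 6 = 6)
F(m, V) = 3 + V*(-2 + m) (F(m, V) = (-2 + m)*V + 3 = V*(-2 + m) + 3 = 3 + V*(-2 + m))
(F(-2, -4) - 5)*J(o(5)) = ((3 - 4*(-2 - 2)) - 5)*6 = ((3 - 4*(-4)) - 5)*6 = ((3 + 16) - 5)*6 = (19 - 5)*6 = 14*6 = 84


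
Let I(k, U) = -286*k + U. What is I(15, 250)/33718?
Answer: -2020/16859 ≈ -0.11982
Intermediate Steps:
I(k, U) = U - 286*k
I(15, 250)/33718 = (250 - 286*15)/33718 = (250 - 4290)*(1/33718) = -4040*1/33718 = -2020/16859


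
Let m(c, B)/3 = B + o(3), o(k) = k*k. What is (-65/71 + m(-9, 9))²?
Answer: 14205361/5041 ≈ 2818.0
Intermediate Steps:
o(k) = k²
m(c, B) = 27 + 3*B (m(c, B) = 3*(B + 3²) = 3*(B + 9) = 3*(9 + B) = 27 + 3*B)
(-65/71 + m(-9, 9))² = (-65/71 + (27 + 3*9))² = (-65*1/71 + (27 + 27))² = (-65/71 + 54)² = (3769/71)² = 14205361/5041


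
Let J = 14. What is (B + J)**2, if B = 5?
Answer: 361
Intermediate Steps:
(B + J)**2 = (5 + 14)**2 = 19**2 = 361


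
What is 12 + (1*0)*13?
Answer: 12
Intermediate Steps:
12 + (1*0)*13 = 12 + 0*13 = 12 + 0 = 12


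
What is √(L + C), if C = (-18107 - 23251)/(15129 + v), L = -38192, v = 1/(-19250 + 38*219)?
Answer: 4*I*√65250721294339073081/165329711 ≈ 195.43*I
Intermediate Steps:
v = -1/10928 (v = 1/(-19250 + 8322) = 1/(-10928) = -1/10928 ≈ -9.1508e-5)
C = -451960224/165329711 (C = (-18107 - 23251)/(15129 - 1/10928) = -41358/165329711/10928 = -41358*10928/165329711 = -451960224/165329711 ≈ -2.7337)
√(L + C) = √(-38192 - 451960224/165329711) = √(-6314724282736/165329711) = 4*I*√65250721294339073081/165329711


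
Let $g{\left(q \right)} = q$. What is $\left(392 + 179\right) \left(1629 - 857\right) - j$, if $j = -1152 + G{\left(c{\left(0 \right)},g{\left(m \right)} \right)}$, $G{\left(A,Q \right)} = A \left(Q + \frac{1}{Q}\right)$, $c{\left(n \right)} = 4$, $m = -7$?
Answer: $\frac{3093948}{7} \approx 4.4199 \cdot 10^{5}$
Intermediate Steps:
$j = - \frac{8264}{7}$ ($j = -1152 + \left(4 \left(-7\right) + \frac{4}{-7}\right) = -1152 + \left(-28 + 4 \left(- \frac{1}{7}\right)\right) = -1152 - \frac{200}{7} = - \frac{8264}{7} \approx -1180.6$)
$\left(392 + 179\right) \left(1629 - 857\right) - j = \left(392 + 179\right) \left(1629 - 857\right) - - \frac{8264}{7} = 571 \cdot 772 + \frac{8264}{7} = 440812 + \frac{8264}{7} = \frac{3093948}{7}$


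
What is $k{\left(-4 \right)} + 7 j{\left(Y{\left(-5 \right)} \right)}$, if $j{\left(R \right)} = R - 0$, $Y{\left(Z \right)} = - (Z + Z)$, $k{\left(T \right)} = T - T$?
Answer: $70$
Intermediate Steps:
$k{\left(T \right)} = 0$
$Y{\left(Z \right)} = - 2 Z$
$j{\left(R \right)} = R$ ($j{\left(R \right)} = R + 0 = R$)
$k{\left(-4 \right)} + 7 j{\left(Y{\left(-5 \right)} \right)} = 0 + 7 \left(\left(-2\right) \left(-5\right)\right) = 0 + 7 \cdot 10 = 0 + 70 = 70$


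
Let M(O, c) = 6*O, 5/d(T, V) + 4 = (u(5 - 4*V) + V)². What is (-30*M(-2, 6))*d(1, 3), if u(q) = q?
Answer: 150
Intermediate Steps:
d(T, V) = 5/(-4 + (5 - 3*V)²) (d(T, V) = 5/(-4 + ((5 - 4*V) + V)²) = 5/(-4 + (5 - 3*V)²))
(-30*M(-2, 6))*d(1, 3) = (-180*(-2))*(5/(-4 + (-5 + 3*3)²)) = (-30*(-12))*(5/(-4 + (-5 + 9)²)) = 360*(5/(-4 + 4²)) = 360*(5/(-4 + 16)) = 360*(5/12) = 150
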